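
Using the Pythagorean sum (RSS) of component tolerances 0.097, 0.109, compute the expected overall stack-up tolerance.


RSS = sqrt(0.097^2 + 0.109^2)
= sqrt(0.02129)
= 0.1459

0.1459


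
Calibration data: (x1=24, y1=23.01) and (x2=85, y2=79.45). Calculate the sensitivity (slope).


slope = (y2 - y1) / (x2 - x1)
= (79.45 - 23.01) / (85 - 24)
= 56.4400 / 61
= 0.9252

0.9252


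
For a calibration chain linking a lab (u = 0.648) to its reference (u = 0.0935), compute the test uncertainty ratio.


TUR = u_lab / u_ref
= 0.648 / 0.0935
= 6.9305

6.9305


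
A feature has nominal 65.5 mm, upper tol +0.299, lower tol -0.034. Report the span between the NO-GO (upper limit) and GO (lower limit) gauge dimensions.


GO = nominal - lower_tol (smallest hole = maximum material condition)
GO = 65.5 - 0.034 = 65.466
NO-GO = nominal + upper_tol (largest hole = least material condition)
NO-GO = 65.5 + 0.299 = 65.799
spread = NO-GO - GO = 65.799 - 65.466 = 0.3330

0.3330


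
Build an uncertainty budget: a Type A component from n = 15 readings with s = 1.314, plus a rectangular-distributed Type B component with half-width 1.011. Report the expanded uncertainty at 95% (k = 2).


u_A = s / sqrt(n) = 1.314 / sqrt(15) = 0.33927334
u_B = half_width / sqrt(3) = 1.011 / sqrt(3) = 0.58370112
uc = sqrt(u_A^2 + u_B^2) = sqrt(0.33927334^2 + 0.58370112^2) = 0.67513954
U = k * uc = 2 * 0.67513954
U = 1.3503

1.3503


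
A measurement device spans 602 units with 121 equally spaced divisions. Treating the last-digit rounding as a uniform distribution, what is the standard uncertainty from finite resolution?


resolution = range / divisions
resolution = 602 / 121 = 4.9752066
u_res = resolution / (2*sqrt(3))
u_res = 4.9752066 / 3.4641016
u_res = 1.4362

1.4362


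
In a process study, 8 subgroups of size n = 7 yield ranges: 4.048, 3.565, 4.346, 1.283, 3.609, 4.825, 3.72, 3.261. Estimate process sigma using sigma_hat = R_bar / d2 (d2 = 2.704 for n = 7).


R_bar = (4.048 + 3.565 + 4.346 + 1.283 + 3.609 + 4.825 + 3.72 + 3.261) / 8
R_bar = 28.657 / 8 = 3.582125
sigma_hat = R_bar / d2 = 3.582125 / 2.704 = 1.3248

1.3248


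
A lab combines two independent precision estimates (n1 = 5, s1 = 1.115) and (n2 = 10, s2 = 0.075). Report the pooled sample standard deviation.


s_p = sqrt(((n1-1)*s1^2 + (n2-1)*s2^2) / (n1+n2-2))
numerator = (5-1)*1.115^2 + (10-1)*0.075^2 = 4.9729 + 0.050625 = 5.023525
denominator = 5 + 10 - 2 = 13
s_p^2 = 5.023525 / 13 = 0.386425
s_p = sqrt(0.386425) = 0.6216

0.6216


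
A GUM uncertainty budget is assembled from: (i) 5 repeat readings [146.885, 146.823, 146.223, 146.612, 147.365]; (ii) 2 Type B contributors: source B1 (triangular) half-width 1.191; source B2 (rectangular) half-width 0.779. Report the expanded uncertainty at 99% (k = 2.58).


mean = (146.885 + 146.823 + 146.223 + 146.612 + 147.365) / 5 = 146.7816
s = sqrt(sum((x - mean)^2)/(n-1)) = 0.41640101
u_A = s / sqrt(n) = 0.41640101 / sqrt(5) = 0.18622019
u_B1 = 1.191 / sqrt(6) = 0.48622371
u_B2 = 0.779 / sqrt(3) = 0.44975586
uc = sqrt(0.18622019^2 + 0.48622371^2 + 0.44975586^2) = 0.6880202
U = k * uc = 2.58 * 0.6880202
U = 1.7751

1.7751


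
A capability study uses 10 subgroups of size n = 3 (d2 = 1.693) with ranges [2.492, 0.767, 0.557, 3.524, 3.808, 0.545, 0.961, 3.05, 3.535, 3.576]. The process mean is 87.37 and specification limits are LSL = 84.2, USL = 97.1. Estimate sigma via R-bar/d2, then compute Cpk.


R_bar = (2.492 + 0.767 + 0.557 + 3.524 + 3.808 + 0.545 + 0.961 + 3.05 + 3.535 + 3.576) / 10 = 2.2815
sigma = R_bar / d2 = 2.2815 / 1.693 = 1.3476078
Cp = (USL - LSL)/(6*sigma) = (97.1 - 84.2)/(6*1.3476078) = 1.5954
Cpu = (97.1 - 87.37)/(3*1.3476078) = 2.4067
Cpl = (87.37 - 84.2)/(3*1.3476078) = 0.7841
Cpk = min(Cpu, Cpl) = 0.7841

0.7841


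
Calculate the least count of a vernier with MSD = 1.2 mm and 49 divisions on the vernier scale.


LC = MSD / n_div
= 1.2 / 49
= 0.0245

0.0245


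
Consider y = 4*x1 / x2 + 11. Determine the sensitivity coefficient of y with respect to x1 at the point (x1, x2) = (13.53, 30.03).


y = 4*x1 / x2 + 11
dy/dx1 = 4/x2
Evaluate at x2 = 30.03: c1 = 4 / 30.03
c1 = 0.1332

0.1332


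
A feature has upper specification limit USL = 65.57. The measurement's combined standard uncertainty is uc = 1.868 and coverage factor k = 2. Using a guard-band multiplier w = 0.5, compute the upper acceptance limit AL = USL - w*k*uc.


U = k * uc = 2 * 1.868 = 3.736
guard band g = w * U = 0.5 * 3.736 = 1.868
AL = USL - g = 65.57 - 1.868
AL = 63.7020

63.7020


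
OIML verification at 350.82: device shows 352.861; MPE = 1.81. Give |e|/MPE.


e = indication - reference = 352.861 - 350.82 = 2.0410
|e| = 2.0410
ratio = |e| / MPE = 2.0410 / 1.81
ratio = 1.1276

1.1276


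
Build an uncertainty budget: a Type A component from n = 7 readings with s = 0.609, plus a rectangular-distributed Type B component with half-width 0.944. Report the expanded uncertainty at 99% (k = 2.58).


u_A = s / sqrt(n) = 0.609 / sqrt(7) = 0.23018036
u_B = half_width / sqrt(3) = 0.944 / sqrt(3) = 0.54501865
uc = sqrt(u_A^2 + u_B^2) = sqrt(0.23018036^2 + 0.54501865^2) = 0.59163192
U = k * uc = 2.58 * 0.59163192
U = 1.5264

1.5264


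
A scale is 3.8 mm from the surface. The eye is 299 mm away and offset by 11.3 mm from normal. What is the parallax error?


error = h * offset / d
= 3.8 * 11.3 / 299
= 0.1436

0.1436


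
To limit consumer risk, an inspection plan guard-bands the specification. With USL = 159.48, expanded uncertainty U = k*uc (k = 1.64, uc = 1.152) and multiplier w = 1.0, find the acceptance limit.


U = k * uc = 1.64 * 1.152 = 1.88928
guard band g = w * U = 1.0 * 1.88928 = 1.88928
AL = USL - g = 159.48 - 1.88928
AL = 157.5907

157.5907


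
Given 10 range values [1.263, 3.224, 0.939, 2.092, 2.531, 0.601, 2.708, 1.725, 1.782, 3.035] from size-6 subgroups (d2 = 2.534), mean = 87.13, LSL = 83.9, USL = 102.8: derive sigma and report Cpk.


R_bar = (1.263 + 3.224 + 0.939 + 2.092 + 2.531 + 0.601 + 2.708 + 1.725 + 1.782 + 3.035) / 10 = 1.99
sigma = R_bar / d2 = 1.99 / 2.534 = 0.78531965
Cp = (USL - LSL)/(6*sigma) = (102.8 - 83.9)/(6*0.78531965) = 4.0111
Cpu = (102.8 - 87.13)/(3*0.78531965) = 6.6512
Cpl = (87.13 - 83.9)/(3*0.78531965) = 1.3710
Cpk = min(Cpu, Cpl) = 1.3710

1.3710


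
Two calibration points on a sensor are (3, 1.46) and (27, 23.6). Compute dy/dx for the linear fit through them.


slope = (y2 - y1) / (x2 - x1)
= (23.6 - 1.46) / (27 - 3)
= 22.1400 / 24
= 0.9225

0.9225


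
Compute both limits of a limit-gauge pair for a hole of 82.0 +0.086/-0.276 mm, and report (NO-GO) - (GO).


GO = nominal - lower_tol (smallest hole = maximum material condition)
GO = 82.0 - 0.276 = 81.724
NO-GO = nominal + upper_tol (largest hole = least material condition)
NO-GO = 82.0 + 0.086 = 82.086
spread = NO-GO - GO = 82.086 - 81.724 = 0.3620

0.3620


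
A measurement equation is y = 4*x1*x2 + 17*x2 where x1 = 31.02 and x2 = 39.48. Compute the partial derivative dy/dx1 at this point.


y = 4*x1*x2 + 17*x2
dy/dx1 = 4*x2
Evaluate at x2 = 39.48: c1 = 4 * 39.48
c1 = 157.9200

157.9200


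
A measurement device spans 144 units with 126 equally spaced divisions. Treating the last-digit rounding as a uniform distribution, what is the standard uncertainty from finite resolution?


resolution = range / divisions
resolution = 144 / 126 = 1.1428571
u_res = resolution / (2*sqrt(3))
u_res = 1.1428571 / 3.4641016
u_res = 0.3299

0.3299


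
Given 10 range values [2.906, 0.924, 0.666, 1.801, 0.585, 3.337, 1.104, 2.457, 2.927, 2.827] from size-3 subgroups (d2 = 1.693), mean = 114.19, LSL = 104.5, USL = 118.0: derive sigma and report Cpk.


R_bar = (2.906 + 0.924 + 0.666 + 1.801 + 0.585 + 3.337 + 1.104 + 2.457 + 2.927 + 2.827) / 10 = 1.9534
sigma = R_bar / d2 = 1.9534 / 1.693 = 1.1538098
Cp = (USL - LSL)/(6*sigma) = (118.0 - 104.5)/(6*1.1538098) = 1.9501
Cpu = (118.0 - 114.19)/(3*1.1538098) = 1.1007
Cpl = (114.19 - 104.5)/(3*1.1538098) = 2.7994
Cpk = min(Cpu, Cpl) = 1.1007

1.1007


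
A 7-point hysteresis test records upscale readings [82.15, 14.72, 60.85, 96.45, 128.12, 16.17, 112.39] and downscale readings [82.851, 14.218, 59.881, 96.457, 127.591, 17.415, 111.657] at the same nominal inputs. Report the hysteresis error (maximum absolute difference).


|82.15 - 82.851| = 0.7010
|14.72 - 14.218| = 0.5020
|60.85 - 59.881| = 0.9690
|96.45 - 96.457| = 0.0070
|128.12 - 127.591| = 0.5290
|16.17 - 17.415| = 1.2450
|112.39 - 111.657| = 0.7330
hysteresis = max(diffs) = 1.2450

1.2450


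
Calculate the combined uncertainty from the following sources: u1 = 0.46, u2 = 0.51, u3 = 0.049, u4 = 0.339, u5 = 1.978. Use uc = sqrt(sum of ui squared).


uc = sqrt(0.46^2 + 0.51^2 + 0.049^2 + 0.339^2 + 1.978^2)
uc = sqrt(4.501506)
uc = 2.1217

2.1217


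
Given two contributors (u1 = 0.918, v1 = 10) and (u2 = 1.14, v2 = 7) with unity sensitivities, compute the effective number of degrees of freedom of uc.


uc = sqrt(u1^2 + u2^2) = sqrt(0.918^2 + 1.14^2) = 1.463668
v_eff = uc^4 / (u1^4/v1 + u2^4/v2)
= 1.463668^4 / (0.918^4/10 + 1.14^4/7)
= 4.5895522 / 0.3122984
v_eff = 14.6960

14.6960


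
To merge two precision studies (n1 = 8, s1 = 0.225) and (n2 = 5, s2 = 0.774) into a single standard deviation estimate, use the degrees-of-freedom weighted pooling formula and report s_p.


s_p = sqrt(((n1-1)*s1^2 + (n2-1)*s2^2) / (n1+n2-2))
numerator = (8-1)*0.225^2 + (5-1)*0.774^2 = 0.354375 + 2.396304 = 2.750679
denominator = 8 + 5 - 2 = 11
s_p^2 = 2.750679 / 11 = 0.25006173
s_p = sqrt(0.25006173) = 0.5001

0.5001


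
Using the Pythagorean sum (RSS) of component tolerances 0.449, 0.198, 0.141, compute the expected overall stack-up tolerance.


RSS = sqrt(0.449^2 + 0.198^2 + 0.141^2)
= sqrt(0.260686)
= 0.5106

0.5106


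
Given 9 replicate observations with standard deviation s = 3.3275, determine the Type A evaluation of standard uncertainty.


u_A = s / sqrt(n)
u_A = 3.3275 / sqrt(9)
u_A = 3.3275 / 3
u_A = 1.1092

1.1092


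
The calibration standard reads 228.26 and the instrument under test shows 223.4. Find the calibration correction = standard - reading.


Correction = standard - reading
= 228.26 - 223.4
= 4.8600

4.8600


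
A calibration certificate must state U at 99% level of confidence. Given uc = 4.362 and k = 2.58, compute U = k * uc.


U = k * uc
U = 2.58 * 4.362
U = 11.2540

11.2540


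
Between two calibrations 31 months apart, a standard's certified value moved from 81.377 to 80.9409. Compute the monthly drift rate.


rate = (v2 - v1) / months
= (80.9409 - 81.377) / 31
= -0.4361 / 31
= -0.0141

-0.0141


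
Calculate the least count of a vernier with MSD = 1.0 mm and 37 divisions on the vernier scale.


LC = MSD / n_div
= 1.0 / 37
= 0.0270

0.0270


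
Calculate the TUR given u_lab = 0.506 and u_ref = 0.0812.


TUR = u_lab / u_ref
= 0.506 / 0.0812
= 6.2315

6.2315


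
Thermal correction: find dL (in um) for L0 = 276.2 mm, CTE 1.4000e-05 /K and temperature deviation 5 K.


dL = L * alpha * dT
= 276.2 * 1.4000e-05 * 5
= 0.0193340 mm
dL_um = 0.0193340 * 1000 = 19.3340 um

19.3340


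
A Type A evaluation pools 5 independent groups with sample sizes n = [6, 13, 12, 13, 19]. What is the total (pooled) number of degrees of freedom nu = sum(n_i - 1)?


nu = sum_i (n_i - 1)
nu = ((6 - 1) + (13 - 1) + (12 - 1) + (13 - 1) + (19 - 1))
nu = 5 + 12 + 11 + 12 + 18
nu = 58

58


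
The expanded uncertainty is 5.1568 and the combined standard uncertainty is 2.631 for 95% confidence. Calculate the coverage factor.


k = U / uc
k = 5.1568 / 2.631
k = 1.96

1.96


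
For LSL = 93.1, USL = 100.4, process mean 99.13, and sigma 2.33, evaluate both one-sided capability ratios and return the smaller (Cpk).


Cpu = (USL - mean) / (3*sigma) = (100.4 - 99.13) / (3*2.33) = 0.1817
Cpl = (mean - LSL) / (3*sigma) = (99.13 - 93.1) / (3*2.33) = 0.8627
Cpk = min(Cpu, Cpl) = 0.1817

0.1817


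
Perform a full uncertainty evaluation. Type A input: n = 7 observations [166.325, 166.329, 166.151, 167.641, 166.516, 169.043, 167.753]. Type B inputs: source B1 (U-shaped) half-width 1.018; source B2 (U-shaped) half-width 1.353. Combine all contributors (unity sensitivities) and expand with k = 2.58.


mean = (166.325 + 166.329 + 166.151 + 167.641 + 166.516 + 169.043 + 167.753) / 7 = 167.1082857
s = sqrt(sum((x - mean)^2)/(n-1)) = 1.0747543
u_A = s / sqrt(n) = 1.0747543 / sqrt(7) = 0.40621894
u_B1 = 1.018 / sqrt(2) = 0.7198347
u_B2 = 1.353 / sqrt(2) = 0.95671547
uc = sqrt(0.40621894^2 + 0.7198347^2 + 0.95671547^2) = 1.2643102
U = k * uc = 2.58 * 1.2643102
U = 3.2619

3.2619


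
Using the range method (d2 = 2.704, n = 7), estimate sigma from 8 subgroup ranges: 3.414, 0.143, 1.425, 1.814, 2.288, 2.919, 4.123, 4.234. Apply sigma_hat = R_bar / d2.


R_bar = (3.414 + 0.143 + 1.425 + 1.814 + 2.288 + 2.919 + 4.123 + 4.234) / 8
R_bar = 20.36 / 8 = 2.545
sigma_hat = R_bar / d2 = 2.545 / 2.704 = 0.9412

0.9412


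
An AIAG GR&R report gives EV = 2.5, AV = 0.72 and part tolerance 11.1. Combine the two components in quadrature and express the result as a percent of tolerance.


GRR = sqrt(EV^2 + AV^2) = sqrt(2.5^2 + 0.72^2) = 2.6016149
%GRR = GRR / tol * 100 = 2.6016149 / 11.1 * 100
%GRR = 23.4380

23.4380


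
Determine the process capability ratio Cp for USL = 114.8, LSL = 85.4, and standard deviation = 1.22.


Cp = (USL - LSL) / (6 * sigma)
= (114.8 - 85.4) / (6 * 1.22)
= 29.4000 / 7.3200
= 4.0164

4.0164


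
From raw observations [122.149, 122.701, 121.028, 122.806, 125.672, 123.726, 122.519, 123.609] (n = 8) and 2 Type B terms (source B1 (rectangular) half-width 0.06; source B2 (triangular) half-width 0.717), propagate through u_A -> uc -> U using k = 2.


mean = (122.149 + 122.701 + 121.028 + 122.806 + 125.672 + 123.726 + 122.519 + 123.609) / 8 = 123.02625
s = sqrt(sum((x - mean)^2)/(n-1)) = 1.3629491
u_A = s / sqrt(n) = 1.3629491 / sqrt(8) = 0.48187528
u_B1 = 0.06 / sqrt(3) = 0.034641016
u_B2 = 0.717 / sqrt(6) = 0.29271402
uc = sqrt(0.48187528^2 + 0.034641016^2 + 0.29271402^2) = 0.56487634
U = k * uc = 2 * 0.56487634
U = 1.1298

1.1298


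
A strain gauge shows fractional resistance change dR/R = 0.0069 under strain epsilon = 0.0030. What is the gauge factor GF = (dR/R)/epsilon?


GF = (dR/R) / epsilon
= 0.0069 / 0.0030
= 2.3000

2.3000


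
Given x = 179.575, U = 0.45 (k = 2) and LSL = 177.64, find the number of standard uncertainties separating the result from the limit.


u = U / k = 0.45 / 2 = 0.225
margin = |LSL - x| = |177.64 - 179.575| = 1.935
z = margin / u = 1.935 / 0.225
z = 8.6000

8.6000


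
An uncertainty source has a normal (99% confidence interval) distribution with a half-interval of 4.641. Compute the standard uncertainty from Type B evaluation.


u_B = half_width / 2.576
u_B = 4.641 / 2.576
u_B = 1.8016

1.8016


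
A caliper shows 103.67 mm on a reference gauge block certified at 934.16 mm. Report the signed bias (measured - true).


Systematic error = measured - true
= 103.67 - 934.16
= -830.4900

-830.4900


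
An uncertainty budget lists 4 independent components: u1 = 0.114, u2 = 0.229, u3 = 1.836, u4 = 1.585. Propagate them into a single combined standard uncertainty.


uc = sqrt(0.114^2 + 0.229^2 + 1.836^2 + 1.585^2)
uc = sqrt(5.948558)
uc = 2.4390

2.4390


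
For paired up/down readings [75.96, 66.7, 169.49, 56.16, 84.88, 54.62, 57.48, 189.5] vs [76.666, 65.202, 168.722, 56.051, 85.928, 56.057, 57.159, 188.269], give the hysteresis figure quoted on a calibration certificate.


|75.96 - 76.666| = 0.7060
|66.7 - 65.202| = 1.4980
|169.49 - 168.722| = 0.7680
|56.16 - 56.051| = 0.1090
|84.88 - 85.928| = 1.0480
|54.62 - 56.057| = 1.4370
|57.48 - 57.159| = 0.3210
|189.5 - 188.269| = 1.2310
hysteresis = max(diffs) = 1.4980

1.4980


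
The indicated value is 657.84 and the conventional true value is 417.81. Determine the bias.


Systematic error = measured - true
= 657.84 - 417.81
= 240.0300

240.0300


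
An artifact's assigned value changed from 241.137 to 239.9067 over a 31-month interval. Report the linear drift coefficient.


rate = (v2 - v1) / months
= (239.9067 - 241.137) / 31
= -1.2303 / 31
= -0.0397

-0.0397


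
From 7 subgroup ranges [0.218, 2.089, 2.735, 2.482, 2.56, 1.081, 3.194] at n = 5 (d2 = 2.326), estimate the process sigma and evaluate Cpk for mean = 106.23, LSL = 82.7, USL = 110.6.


R_bar = (0.218 + 2.089 + 2.735 + 2.482 + 2.56 + 1.081 + 3.194) / 7 = 2.0512857
sigma = R_bar / d2 = 2.0512857 / 2.326 = 0.88189411
Cp = (USL - LSL)/(6*sigma) = (110.6 - 82.7)/(6*0.88189411) = 5.2727
Cpu = (110.6 - 106.23)/(3*0.88189411) = 1.6517
Cpl = (106.23 - 82.7)/(3*0.88189411) = 8.8937
Cpk = min(Cpu, Cpl) = 1.6517

1.6517


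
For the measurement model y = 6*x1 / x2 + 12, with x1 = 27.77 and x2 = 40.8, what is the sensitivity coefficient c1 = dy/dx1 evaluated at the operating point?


y = 6*x1 / x2 + 12
dy/dx1 = 6/x2
Evaluate at x2 = 40.8: c1 = 6 / 40.8
c1 = 0.1471

0.1471


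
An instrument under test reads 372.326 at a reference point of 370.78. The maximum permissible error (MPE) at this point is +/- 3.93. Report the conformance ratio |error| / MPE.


e = indication - reference = 372.326 - 370.78 = 1.5460
|e| = 1.5460
ratio = |e| / MPE = 1.5460 / 3.93
ratio = 0.3934

0.3934


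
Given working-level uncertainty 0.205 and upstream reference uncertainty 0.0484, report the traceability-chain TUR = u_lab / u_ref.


TUR = u_lab / u_ref
= 0.205 / 0.0484
= 4.2355

4.2355


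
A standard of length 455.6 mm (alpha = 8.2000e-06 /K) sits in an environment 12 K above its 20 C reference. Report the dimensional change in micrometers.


dL = L * alpha * dT
= 455.6 * 8.2000e-06 * 12
= 0.0448310 mm
dL_um = 0.0448310 * 1000 = 44.8310 um

44.8310


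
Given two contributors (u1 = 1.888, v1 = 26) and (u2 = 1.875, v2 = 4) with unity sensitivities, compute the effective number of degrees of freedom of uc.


uc = sqrt(u1^2 + u2^2) = sqrt(1.888^2 + 1.875^2) = 2.6608587
v_eff = uc^4 / (u1^4/v1 + u2^4/v2)
= 2.6608587^4 / (1.888^4/26 + 1.875^4/4)
= 50.128793 / 3.5785961
v_eff = 14.0079

14.0079


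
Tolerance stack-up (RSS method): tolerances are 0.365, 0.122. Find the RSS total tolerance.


RSS = sqrt(0.365^2 + 0.122^2)
= sqrt(0.148109)
= 0.3848

0.3848


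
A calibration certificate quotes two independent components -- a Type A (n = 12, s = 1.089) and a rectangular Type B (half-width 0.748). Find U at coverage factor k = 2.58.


u_A = s / sqrt(n) = 1.089 / sqrt(12) = 0.31436722
u_B = half_width / sqrt(3) = 0.748 / sqrt(3) = 0.431858
uc = sqrt(u_A^2 + u_B^2) = sqrt(0.31436722^2 + 0.431858^2) = 0.5341611
U = k * uc = 2.58 * 0.5341611
U = 1.3781

1.3781


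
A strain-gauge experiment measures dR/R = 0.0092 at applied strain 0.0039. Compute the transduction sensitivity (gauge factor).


GF = (dR/R) / epsilon
= 0.0092 / 0.0039
= 2.3590

2.3590


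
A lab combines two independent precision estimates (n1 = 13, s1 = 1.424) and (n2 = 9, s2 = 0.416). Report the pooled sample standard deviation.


s_p = sqrt(((n1-1)*s1^2 + (n2-1)*s2^2) / (n1+n2-2))
numerator = (13-1)*1.424^2 + (9-1)*0.416^2 = 24.333312 + 1.384448 = 25.71776
denominator = 13 + 9 - 2 = 20
s_p^2 = 25.71776 / 20 = 1.285888
s_p = sqrt(1.285888) = 1.1340

1.1340


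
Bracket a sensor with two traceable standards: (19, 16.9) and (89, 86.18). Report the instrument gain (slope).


slope = (y2 - y1) / (x2 - x1)
= (86.18 - 16.9) / (89 - 19)
= 69.2800 / 70
= 0.9897

0.9897


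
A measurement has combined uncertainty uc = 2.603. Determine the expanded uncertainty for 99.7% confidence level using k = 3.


U = k * uc
U = 3 * 2.603
U = 7.8090

7.8090


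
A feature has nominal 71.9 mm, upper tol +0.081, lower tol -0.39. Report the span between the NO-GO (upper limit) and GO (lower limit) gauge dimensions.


GO = nominal - lower_tol (smallest hole = maximum material condition)
GO = 71.9 - 0.39 = 71.51
NO-GO = nominal + upper_tol (largest hole = least material condition)
NO-GO = 71.9 + 0.081 = 71.981
spread = NO-GO - GO = 71.981 - 71.51 = 0.4710

0.4710


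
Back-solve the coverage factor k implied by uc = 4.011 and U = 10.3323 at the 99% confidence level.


k = U / uc
k = 10.3323 / 4.011
k = 2.576

2.576


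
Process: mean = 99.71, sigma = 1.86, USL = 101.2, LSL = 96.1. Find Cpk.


Cpu = (USL - mean) / (3*sigma) = (101.2 - 99.71) / (3*1.86) = 0.2670
Cpl = (mean - LSL) / (3*sigma) = (99.71 - 96.1) / (3*1.86) = 0.6470
Cpk = min(Cpu, Cpl) = 0.2670

0.2670


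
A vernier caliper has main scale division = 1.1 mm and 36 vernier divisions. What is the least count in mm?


LC = MSD / n_div
= 1.1 / 36
= 0.0306

0.0306


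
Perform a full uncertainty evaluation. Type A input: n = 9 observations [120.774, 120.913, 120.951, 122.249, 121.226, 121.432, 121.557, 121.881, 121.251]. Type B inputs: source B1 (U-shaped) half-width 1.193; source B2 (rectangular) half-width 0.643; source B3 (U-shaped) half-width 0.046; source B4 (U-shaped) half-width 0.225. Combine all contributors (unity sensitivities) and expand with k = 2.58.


mean = (120.774 + 120.913 + 120.951 + 122.249 + 121.226 + 121.432 + 121.557 + 121.881 + 121.251) / 9 = 121.3593333
s = sqrt(sum((x - mean)^2)/(n-1)) = 0.48037407
u_A = s / sqrt(n) = 0.48037407 / sqrt(9) = 0.16012469
u_B1 = 1.193 / sqrt(2) = 0.84357839
u_B2 = 0.643 / sqrt(3) = 0.37123622
u_B3 = 0.046 / sqrt(2) = 0.032526912
u_B4 = 0.225 / sqrt(2) = 0.15909903
uc = sqrt(0.16012469^2 + 0.84357839^2 + 0.37123622^2 + 0.032526912^2 + 0.15909903^2) = 0.94944787
U = k * uc = 2.58 * 0.94944787
U = 2.4496

2.4496


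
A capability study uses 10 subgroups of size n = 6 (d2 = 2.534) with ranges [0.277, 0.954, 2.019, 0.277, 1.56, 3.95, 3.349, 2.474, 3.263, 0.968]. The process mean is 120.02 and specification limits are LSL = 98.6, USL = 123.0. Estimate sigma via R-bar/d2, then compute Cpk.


R_bar = (0.277 + 0.954 + 2.019 + 0.277 + 1.56 + 3.95 + 3.349 + 2.474 + 3.263 + 0.968) / 10 = 1.9091
sigma = R_bar / d2 = 1.9091 / 2.534 = 0.75339384
Cp = (USL - LSL)/(6*sigma) = (123.0 - 98.6)/(6*0.75339384) = 5.3978
Cpu = (123.0 - 120.02)/(3*0.75339384) = 1.3185
Cpl = (120.02 - 98.6)/(3*0.75339384) = 9.4771
Cpk = min(Cpu, Cpl) = 1.3185

1.3185


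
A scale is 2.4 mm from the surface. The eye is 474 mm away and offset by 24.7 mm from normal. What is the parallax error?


error = h * offset / d
= 2.4 * 24.7 / 474
= 0.1251

0.1251


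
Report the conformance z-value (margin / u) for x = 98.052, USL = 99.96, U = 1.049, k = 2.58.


u = U / k = 1.049 / 2.58 = 0.40658915
margin = |USL - x| = |99.96 - 98.052| = 1.908
z = margin / u = 1.908 / 0.40658915
z = 4.6927

4.6927


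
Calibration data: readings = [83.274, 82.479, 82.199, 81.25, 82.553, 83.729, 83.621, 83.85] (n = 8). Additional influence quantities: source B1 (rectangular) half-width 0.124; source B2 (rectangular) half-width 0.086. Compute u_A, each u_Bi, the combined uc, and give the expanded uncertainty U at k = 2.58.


mean = (83.274 + 82.479 + 82.199 + 81.25 + 82.553 + 83.729 + 83.621 + 83.85) / 8 = 82.869375
s = sqrt(sum((x - mean)^2)/(n-1)) = 0.90660323
u_A = s / sqrt(n) = 0.90660323 / sqrt(8) = 0.32053265
u_B1 = 0.124 / sqrt(3) = 0.071591433
u_B2 = 0.086 / sqrt(3) = 0.049652123
uc = sqrt(0.32053265^2 + 0.071591433^2 + 0.049652123^2) = 0.33216238
U = k * uc = 2.58 * 0.33216238
U = 0.8570

0.8570


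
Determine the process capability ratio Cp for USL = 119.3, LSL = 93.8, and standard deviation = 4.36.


Cp = (USL - LSL) / (6 * sigma)
= (119.3 - 93.8) / (6 * 4.36)
= 25.5000 / 26.1600
= 0.9748

0.9748


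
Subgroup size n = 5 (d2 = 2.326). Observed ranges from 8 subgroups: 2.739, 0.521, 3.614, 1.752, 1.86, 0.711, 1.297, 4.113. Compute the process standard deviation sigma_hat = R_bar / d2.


R_bar = (2.739 + 0.521 + 3.614 + 1.752 + 1.86 + 0.711 + 1.297 + 4.113) / 8
R_bar = 16.607 / 8 = 2.075875
sigma_hat = R_bar / d2 = 2.075875 / 2.326 = 0.8925

0.8925


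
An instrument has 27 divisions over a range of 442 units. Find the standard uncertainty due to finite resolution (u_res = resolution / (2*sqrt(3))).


resolution = range / divisions
resolution = 442 / 27 = 16.37037
u_res = resolution / (2*sqrt(3))
u_res = 16.37037 / 3.4641016
u_res = 4.7257

4.7257


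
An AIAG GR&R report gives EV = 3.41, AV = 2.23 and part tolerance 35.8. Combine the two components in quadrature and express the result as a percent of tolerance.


GRR = sqrt(EV^2 + AV^2) = sqrt(3.41^2 + 2.23^2) = 4.0744325
%GRR = GRR / tol * 100 = 4.0744325 / 35.8 * 100
%GRR = 11.3811

11.3811


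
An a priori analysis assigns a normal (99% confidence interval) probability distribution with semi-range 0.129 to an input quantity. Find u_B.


u_B = half_width / 2.576
u_B = 0.129 / 2.576
u_B = 0.0501

0.0501


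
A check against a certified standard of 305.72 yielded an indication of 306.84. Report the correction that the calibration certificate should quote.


Correction = standard - reading
= 305.72 - 306.84
= -1.1200

-1.1200


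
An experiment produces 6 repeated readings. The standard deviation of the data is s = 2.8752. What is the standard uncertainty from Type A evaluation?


u_A = s / sqrt(n)
u_A = 2.8752 / sqrt(6)
u_A = 2.8752 / 2.4494897
u_A = 1.1738

1.1738


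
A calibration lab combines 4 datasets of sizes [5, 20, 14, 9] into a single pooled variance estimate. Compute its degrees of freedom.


nu = sum_i (n_i - 1)
nu = ((5 - 1) + (20 - 1) + (14 - 1) + (9 - 1))
nu = 4 + 19 + 13 + 8
nu = 44

44


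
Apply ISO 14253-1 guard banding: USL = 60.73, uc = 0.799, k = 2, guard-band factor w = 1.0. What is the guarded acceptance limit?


U = k * uc = 2 * 0.799 = 1.598
guard band g = w * U = 1.0 * 1.598 = 1.598
AL = USL - g = 60.73 - 1.598
AL = 59.1320

59.1320


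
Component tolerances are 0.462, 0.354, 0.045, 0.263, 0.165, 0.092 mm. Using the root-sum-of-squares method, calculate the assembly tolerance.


RSS = sqrt(0.462^2 + 0.354^2 + 0.045^2 + 0.263^2 + 0.165^2 + 0.092^2)
= sqrt(0.445643)
= 0.6676

0.6676


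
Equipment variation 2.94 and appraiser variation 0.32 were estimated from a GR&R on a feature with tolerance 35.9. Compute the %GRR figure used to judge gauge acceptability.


GRR = sqrt(EV^2 + AV^2) = sqrt(2.94^2 + 0.32^2) = 2.9573637
%GRR = GRR / tol * 100 = 2.9573637 / 35.9 * 100
%GRR = 8.2378

8.2378


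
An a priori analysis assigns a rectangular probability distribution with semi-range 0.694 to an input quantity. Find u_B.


u_B = half_width / sqrt(3)
u_B = 0.694 / 1.7320508
u_B = 0.4007

0.4007


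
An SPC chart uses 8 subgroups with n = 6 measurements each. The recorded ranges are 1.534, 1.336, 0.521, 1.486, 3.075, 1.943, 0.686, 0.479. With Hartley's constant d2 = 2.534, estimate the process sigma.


R_bar = (1.534 + 1.336 + 0.521 + 1.486 + 3.075 + 1.943 + 0.686 + 0.479) / 8
R_bar = 11.06 / 8 = 1.3825
sigma_hat = R_bar / d2 = 1.3825 / 2.534 = 0.5456

0.5456


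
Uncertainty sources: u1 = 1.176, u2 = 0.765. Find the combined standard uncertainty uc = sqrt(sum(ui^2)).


uc = sqrt(1.176^2 + 0.765^2)
uc = sqrt(1.968201)
uc = 1.4029

1.4029


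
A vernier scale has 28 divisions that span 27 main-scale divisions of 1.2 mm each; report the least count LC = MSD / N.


LC = MSD / n_div
= 1.2 / 28
= 0.0429

0.0429


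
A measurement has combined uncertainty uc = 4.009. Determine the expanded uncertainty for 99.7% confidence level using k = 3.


U = k * uc
U = 3 * 4.009
U = 12.0270

12.0270


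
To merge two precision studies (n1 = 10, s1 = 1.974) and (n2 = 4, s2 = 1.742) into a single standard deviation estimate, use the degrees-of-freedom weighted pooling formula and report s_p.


s_p = sqrt(((n1-1)*s1^2 + (n2-1)*s2^2) / (n1+n2-2))
numerator = (10-1)*1.974^2 + (4-1)*1.742^2 = 35.070084 + 9.103692 = 44.173776
denominator = 10 + 4 - 2 = 12
s_p^2 = 44.173776 / 12 = 3.681148
s_p = sqrt(3.681148) = 1.9186

1.9186


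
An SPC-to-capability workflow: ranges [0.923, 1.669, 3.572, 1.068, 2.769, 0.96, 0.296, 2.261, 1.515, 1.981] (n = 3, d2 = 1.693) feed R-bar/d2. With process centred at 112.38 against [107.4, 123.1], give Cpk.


R_bar = (0.923 + 1.669 + 3.572 + 1.068 + 2.769 + 0.96 + 0.296 + 2.261 + 1.515 + 1.981) / 10 = 1.7014
sigma = R_bar / d2 = 1.7014 / 1.693 = 1.0049616
Cp = (USL - LSL)/(6*sigma) = (123.1 - 107.4)/(6*1.0049616) = 2.6037
Cpu = (123.1 - 112.38)/(3*1.0049616) = 3.5557
Cpl = (112.38 - 107.4)/(3*1.0049616) = 1.6518
Cpk = min(Cpu, Cpl) = 1.6518

1.6518


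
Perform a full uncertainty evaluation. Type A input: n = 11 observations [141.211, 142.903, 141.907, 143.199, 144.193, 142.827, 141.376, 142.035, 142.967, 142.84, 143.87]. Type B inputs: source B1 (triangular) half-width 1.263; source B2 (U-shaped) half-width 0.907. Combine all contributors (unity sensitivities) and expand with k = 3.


mean = (141.211 + 142.903 + 141.907 + 143.199 + 144.193 + 142.827 + 141.376 + 142.035 + 142.967 + 142.84 + 143.87) / 11 = 142.6661818
s = sqrt(sum((x - mean)^2)/(n-1)) = 0.94993514
u_A = s / sqrt(n) = 0.94993514 / sqrt(11) = 0.28641622
u_B1 = 1.263 / sqrt(6) = 0.51561759
u_B2 = 0.907 / sqrt(2) = 0.64134585
uc = sqrt(0.28641622^2 + 0.51561759^2 + 0.64134585^2) = 0.87133246
U = k * uc = 3 * 0.87133246
U = 2.6140

2.6140


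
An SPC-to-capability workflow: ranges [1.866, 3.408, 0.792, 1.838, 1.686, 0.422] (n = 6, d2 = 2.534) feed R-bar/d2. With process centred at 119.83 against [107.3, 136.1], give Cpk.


R_bar = (1.866 + 3.408 + 0.792 + 1.838 + 1.686 + 0.422) / 6 = 1.6686667
sigma = R_bar / d2 = 1.6686667 / 2.534 = 0.65851093
Cp = (USL - LSL)/(6*sigma) = (136.1 - 107.3)/(6*0.65851093) = 7.2892
Cpu = (136.1 - 119.83)/(3*0.65851093) = 8.2358
Cpl = (119.83 - 107.3)/(3*0.65851093) = 6.3426
Cpk = min(Cpu, Cpl) = 6.3426

6.3426


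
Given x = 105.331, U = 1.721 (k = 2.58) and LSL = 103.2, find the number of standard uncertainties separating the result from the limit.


u = U / k = 1.721 / 2.58 = 0.66705426
margin = |LSL - x| = |103.2 - 105.331| = 2.131
z = margin / u = 2.131 / 0.66705426
z = 3.1946

3.1946


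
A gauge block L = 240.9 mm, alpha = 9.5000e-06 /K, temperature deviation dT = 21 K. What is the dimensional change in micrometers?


dL = L * alpha * dT
= 240.9 * 9.5000e-06 * 21
= 0.0480596 mm
dL_um = 0.0480596 * 1000 = 48.0596 um

48.0596


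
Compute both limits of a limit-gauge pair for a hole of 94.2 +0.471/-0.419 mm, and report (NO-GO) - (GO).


GO = nominal - lower_tol (smallest hole = maximum material condition)
GO = 94.2 - 0.419 = 93.781
NO-GO = nominal + upper_tol (largest hole = least material condition)
NO-GO = 94.2 + 0.471 = 94.671
spread = NO-GO - GO = 94.671 - 93.781 = 0.8900

0.8900


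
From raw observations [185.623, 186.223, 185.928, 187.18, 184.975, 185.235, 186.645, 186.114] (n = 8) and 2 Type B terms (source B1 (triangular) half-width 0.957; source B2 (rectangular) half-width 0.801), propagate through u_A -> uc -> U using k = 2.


mean = (185.623 + 186.223 + 185.928 + 187.18 + 184.975 + 185.235 + 186.645 + 186.114) / 8 = 185.990375
s = sqrt(sum((x - mean)^2)/(n-1)) = 0.72245335
u_A = s / sqrt(n) = 0.72245335 / sqrt(8) = 0.25542583
u_B1 = 0.957 / sqrt(6) = 0.39069361
u_B2 = 0.801 / sqrt(3) = 0.46245757
uc = sqrt(0.25542583^2 + 0.39069361^2 + 0.46245757^2) = 0.65707751
U = k * uc = 2 * 0.65707751
U = 1.3142

1.3142


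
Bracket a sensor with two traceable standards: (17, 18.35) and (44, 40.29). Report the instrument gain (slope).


slope = (y2 - y1) / (x2 - x1)
= (40.29 - 18.35) / (44 - 17)
= 21.9400 / 27
= 0.8126

0.8126


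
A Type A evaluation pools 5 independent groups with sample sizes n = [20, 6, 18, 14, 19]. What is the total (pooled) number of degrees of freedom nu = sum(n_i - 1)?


nu = sum_i (n_i - 1)
nu = ((20 - 1) + (6 - 1) + (18 - 1) + (14 - 1) + (19 - 1))
nu = 19 + 5 + 17 + 13 + 18
nu = 72

72


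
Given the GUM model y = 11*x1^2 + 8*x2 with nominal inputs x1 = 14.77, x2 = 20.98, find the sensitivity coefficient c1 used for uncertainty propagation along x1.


y = 11*x1^2 + 8*x2
dy/dx1 = 2*11*x1
Evaluate at x1 = 14.77: c1 = 22 * 14.77
c1 = 324.9400

324.9400


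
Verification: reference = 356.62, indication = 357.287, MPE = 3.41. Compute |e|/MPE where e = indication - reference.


e = indication - reference = 357.287 - 356.62 = 0.6670
|e| = 0.6670
ratio = |e| / MPE = 0.6670 / 3.41
ratio = 0.1956

0.1956


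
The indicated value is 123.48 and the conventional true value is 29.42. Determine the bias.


Systematic error = measured - true
= 123.48 - 29.42
= 94.0600

94.0600


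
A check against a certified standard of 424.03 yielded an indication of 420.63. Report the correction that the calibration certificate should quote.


Correction = standard - reading
= 424.03 - 420.63
= 3.4000

3.4000


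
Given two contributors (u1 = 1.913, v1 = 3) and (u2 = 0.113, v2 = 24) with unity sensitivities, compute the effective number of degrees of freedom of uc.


uc = sqrt(u1^2 + u2^2) = sqrt(1.913^2 + 0.113^2) = 1.9163345
v_eff = uc^4 / (u1^4/v1 + u2^4/v2)
= 1.9163345^4 / (1.913^4/3 + 0.113^4/24)
= 13.486066 / 4.4641552
v_eff = 3.0210

3.0210


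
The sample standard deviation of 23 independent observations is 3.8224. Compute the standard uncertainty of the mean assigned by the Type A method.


u_A = s / sqrt(n)
u_A = 3.8224 / sqrt(23)
u_A = 3.8224 / 4.7958315
u_A = 0.7970

0.7970


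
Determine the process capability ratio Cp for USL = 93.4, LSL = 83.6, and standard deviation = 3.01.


Cp = (USL - LSL) / (6 * sigma)
= (93.4 - 83.6) / (6 * 3.01)
= 9.8000 / 18.0600
= 0.5426

0.5426


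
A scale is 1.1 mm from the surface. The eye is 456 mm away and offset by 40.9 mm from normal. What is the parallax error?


error = h * offset / d
= 1.1 * 40.9 / 456
= 0.0987

0.0987


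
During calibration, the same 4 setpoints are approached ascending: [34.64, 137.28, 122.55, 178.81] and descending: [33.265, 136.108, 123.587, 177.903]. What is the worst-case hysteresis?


|34.64 - 33.265| = 1.3750
|137.28 - 136.108| = 1.1720
|122.55 - 123.587| = 1.0370
|178.81 - 177.903| = 0.9070
hysteresis = max(diffs) = 1.3750

1.3750


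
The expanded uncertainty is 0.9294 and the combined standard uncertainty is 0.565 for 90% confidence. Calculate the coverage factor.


k = U / uc
k = 0.9294 / 0.565
k = 1.645

1.645


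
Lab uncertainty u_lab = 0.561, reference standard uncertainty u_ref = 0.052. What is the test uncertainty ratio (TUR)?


TUR = u_lab / u_ref
= 0.561 / 0.052
= 10.7885

10.7885


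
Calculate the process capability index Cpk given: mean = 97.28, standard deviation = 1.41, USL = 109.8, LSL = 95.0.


Cpu = (USL - mean) / (3*sigma) = (109.8 - 97.28) / (3*1.41) = 2.9598
Cpl = (mean - LSL) / (3*sigma) = (97.28 - 95.0) / (3*1.41) = 0.5390
Cpk = min(Cpu, Cpl) = 0.5390

0.5390


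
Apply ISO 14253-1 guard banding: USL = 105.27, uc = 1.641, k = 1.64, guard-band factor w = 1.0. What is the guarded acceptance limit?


U = k * uc = 1.64 * 1.641 = 2.69124
guard band g = w * U = 1.0 * 2.69124 = 2.69124
AL = USL - g = 105.27 - 2.69124
AL = 102.5788

102.5788


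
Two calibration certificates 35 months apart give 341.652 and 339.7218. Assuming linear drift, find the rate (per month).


rate = (v2 - v1) / months
= (339.7218 - 341.652) / 35
= -1.9302 / 35
= -0.0551

-0.0551


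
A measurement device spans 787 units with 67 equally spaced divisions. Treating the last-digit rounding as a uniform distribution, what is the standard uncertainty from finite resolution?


resolution = range / divisions
resolution = 787 / 67 = 11.746269
u_res = resolution / (2*sqrt(3))
u_res = 11.746269 / 3.4641016
u_res = 3.3909

3.3909


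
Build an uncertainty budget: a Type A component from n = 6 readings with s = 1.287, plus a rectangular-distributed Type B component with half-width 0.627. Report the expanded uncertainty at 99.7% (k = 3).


u_A = s / sqrt(n) = 1.287 / sqrt(6) = 0.52541555
u_B = half_width / sqrt(3) = 0.627 / sqrt(3) = 0.36199862
uc = sqrt(u_A^2 + u_B^2) = sqrt(0.52541555^2 + 0.36199862^2) = 0.63804741
U = k * uc = 3 * 0.63804741
U = 1.9141

1.9141


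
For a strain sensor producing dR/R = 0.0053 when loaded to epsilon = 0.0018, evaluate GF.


GF = (dR/R) / epsilon
= 0.0053 / 0.0018
= 2.9444

2.9444


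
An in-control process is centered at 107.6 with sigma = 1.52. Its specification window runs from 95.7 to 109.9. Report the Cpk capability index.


Cpu = (USL - mean) / (3*sigma) = (109.9 - 107.6) / (3*1.52) = 0.5044
Cpl = (mean - LSL) / (3*sigma) = (107.6 - 95.7) / (3*1.52) = 2.6096
Cpk = min(Cpu, Cpl) = 0.5044

0.5044


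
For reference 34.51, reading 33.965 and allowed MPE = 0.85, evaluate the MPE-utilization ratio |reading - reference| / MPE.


e = indication - reference = 33.965 - 34.51 = -0.5450
|e| = 0.5450
ratio = |e| / MPE = 0.5450 / 0.85
ratio = 0.6412

0.6412


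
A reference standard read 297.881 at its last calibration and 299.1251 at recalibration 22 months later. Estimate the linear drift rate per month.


rate = (v2 - v1) / months
= (299.1251 - 297.881) / 22
= 1.2441 / 22
= 0.0566

0.0566


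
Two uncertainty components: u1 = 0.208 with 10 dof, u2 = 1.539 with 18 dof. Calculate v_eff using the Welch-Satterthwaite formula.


uc = sqrt(u1^2 + u2^2) = sqrt(0.208^2 + 1.539^2) = 1.5529923
v_eff = uc^4 / (u1^4/v1 + u2^4/v2)
= 1.5529923^4 / (0.208^4/10 + 1.539^4/18)
= 5.8167073 / 0.31184783
v_eff = 18.6524

18.6524


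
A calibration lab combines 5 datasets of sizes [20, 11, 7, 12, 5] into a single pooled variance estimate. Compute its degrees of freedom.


nu = sum_i (n_i - 1)
nu = ((20 - 1) + (11 - 1) + (7 - 1) + (12 - 1) + (5 - 1))
nu = 19 + 10 + 6 + 11 + 4
nu = 50

50


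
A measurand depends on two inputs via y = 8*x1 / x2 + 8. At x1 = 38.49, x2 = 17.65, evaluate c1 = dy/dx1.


y = 8*x1 / x2 + 8
dy/dx1 = 8/x2
Evaluate at x2 = 17.65: c1 = 8 / 17.65
c1 = 0.4533

0.4533


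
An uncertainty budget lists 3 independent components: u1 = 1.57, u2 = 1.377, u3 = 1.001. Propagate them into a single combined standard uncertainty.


uc = sqrt(1.57^2 + 1.377^2 + 1.001^2)
uc = sqrt(5.36303)
uc = 2.3158

2.3158


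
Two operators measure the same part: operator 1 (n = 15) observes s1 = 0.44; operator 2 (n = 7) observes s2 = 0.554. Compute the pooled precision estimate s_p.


s_p = sqrt(((n1-1)*s1^2 + (n2-1)*s2^2) / (n1+n2-2))
numerator = (15-1)*0.44^2 + (7-1)*0.554^2 = 2.7104 + 1.841496 = 4.551896
denominator = 15 + 7 - 2 = 20
s_p^2 = 4.551896 / 20 = 0.2275948
s_p = sqrt(0.2275948) = 0.4771

0.4771


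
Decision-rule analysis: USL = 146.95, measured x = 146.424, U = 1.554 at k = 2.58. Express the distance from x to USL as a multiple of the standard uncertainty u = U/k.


u = U / k = 1.554 / 2.58 = 0.60232558
margin = |USL - x| = |146.95 - 146.424| = 0.526
z = margin / u = 0.526 / 0.60232558
z = 0.8733

0.8733


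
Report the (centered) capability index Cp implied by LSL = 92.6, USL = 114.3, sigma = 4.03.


Cp = (USL - LSL) / (6 * sigma)
= (114.3 - 92.6) / (6 * 4.03)
= 21.7000 / 24.1800
= 0.8974

0.8974


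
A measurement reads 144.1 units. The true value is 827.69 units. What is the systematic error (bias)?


Systematic error = measured - true
= 144.1 - 827.69
= -683.5900

-683.5900


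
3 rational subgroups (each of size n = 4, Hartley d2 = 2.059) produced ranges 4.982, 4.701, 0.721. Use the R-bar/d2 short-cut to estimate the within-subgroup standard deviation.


R_bar = (4.982 + 4.701 + 0.721) / 3
R_bar = 10.404 / 3 = 3.468
sigma_hat = R_bar / d2 = 3.468 / 2.059 = 1.6843

1.6843


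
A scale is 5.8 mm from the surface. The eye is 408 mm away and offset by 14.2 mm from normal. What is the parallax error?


error = h * offset / d
= 5.8 * 14.2 / 408
= 0.2019

0.2019


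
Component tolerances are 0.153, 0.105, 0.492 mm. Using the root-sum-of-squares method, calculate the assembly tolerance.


RSS = sqrt(0.153^2 + 0.105^2 + 0.492^2)
= sqrt(0.276498)
= 0.5258

0.5258
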